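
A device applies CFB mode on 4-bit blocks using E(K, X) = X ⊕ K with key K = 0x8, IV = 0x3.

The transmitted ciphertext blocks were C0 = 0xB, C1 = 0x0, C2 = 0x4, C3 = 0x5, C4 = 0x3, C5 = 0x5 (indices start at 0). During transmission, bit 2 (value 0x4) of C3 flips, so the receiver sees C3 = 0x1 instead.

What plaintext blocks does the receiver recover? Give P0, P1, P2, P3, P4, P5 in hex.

CFB decryption: P_i = C_i ⊕ E(K, C_{i−1}), with C_{−1} = IV.
Only C3 changed, to 0x1. In CFB, a change in C_i flips the same bit in P_i and garbles P_{i+1}. Decrypting the received ciphertext:
P0: E(K, 0x3) = 0xB; 0xB ⊕ 0xB = 0x0.
P1: E(K, 0xB) = 0x3; 0x0 ⊕ 0x3 = 0x3.
P2: E(K, 0x0) = 0x8; 0x4 ⊕ 0x8 = 0xC.
P3: E(K, 0x4) = 0xC; 0x1 ⊕ 0xC = 0xD.
P4: E(K, 0x1) = 0x9; 0x3 ⊕ 0x9 = 0xA.
P5: E(K, 0x3) = 0xB; 0x5 ⊕ 0xB = 0xE.
Blocks that differ from the original plaintext: P3, P4.

P0 = 0x0, P1 = 0x3, P2 = 0xC, P3 = 0xD, P4 = 0xA, P5 = 0xE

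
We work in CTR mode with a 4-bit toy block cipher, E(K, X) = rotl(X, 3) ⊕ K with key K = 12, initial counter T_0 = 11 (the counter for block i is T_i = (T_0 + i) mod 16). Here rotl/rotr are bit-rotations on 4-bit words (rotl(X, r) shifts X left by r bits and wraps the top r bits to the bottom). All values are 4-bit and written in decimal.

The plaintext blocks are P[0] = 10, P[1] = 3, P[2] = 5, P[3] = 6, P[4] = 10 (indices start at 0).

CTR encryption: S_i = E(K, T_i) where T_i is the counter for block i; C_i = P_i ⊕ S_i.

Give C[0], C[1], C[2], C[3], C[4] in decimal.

C[0]: T = 11, S = E(K, T) = 1; 10 ⊕ 1 = 11.
C[1]: T = 12, S = E(K, T) = 10; 3 ⊕ 10 = 9.
C[2]: T = 13, S = E(K, T) = 2; 5 ⊕ 2 = 7.
C[3]: T = 14, S = E(K, T) = 11; 6 ⊕ 11 = 13.
C[4]: T = 15, S = E(K, T) = 3; 10 ⊕ 3 = 9.

C[0] = 11, C[1] = 9, C[2] = 7, C[3] = 13, C[4] = 9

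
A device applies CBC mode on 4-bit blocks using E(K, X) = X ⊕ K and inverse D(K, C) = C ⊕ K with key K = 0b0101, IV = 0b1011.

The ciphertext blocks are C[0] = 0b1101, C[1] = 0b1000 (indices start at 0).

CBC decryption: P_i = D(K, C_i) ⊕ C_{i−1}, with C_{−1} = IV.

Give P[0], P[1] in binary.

P[0] = 0b0011, P[1] = 0b0000

P[0]: D(K, 0b1101) = 0b1000; 0b1000 ⊕ 0b1011 = 0b0011.
P[1]: D(K, 0b1000) = 0b1101; 0b1101 ⊕ 0b1101 = 0b0000.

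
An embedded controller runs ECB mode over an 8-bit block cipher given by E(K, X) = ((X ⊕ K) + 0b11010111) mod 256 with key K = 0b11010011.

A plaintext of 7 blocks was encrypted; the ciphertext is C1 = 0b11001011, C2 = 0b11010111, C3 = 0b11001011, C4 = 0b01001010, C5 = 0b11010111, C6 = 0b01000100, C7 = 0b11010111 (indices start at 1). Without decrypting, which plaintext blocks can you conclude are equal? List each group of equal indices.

ECB encrypts each block independently with the same key, so equal ciphertext blocks imply equal plaintext blocks.
C1 = C3 = 0b11001011, so P1 = P3.
C2 = C5 = C7 = 0b11010111, so P2 = P5 = P7.

P1 = P3; P2 = P5 = P7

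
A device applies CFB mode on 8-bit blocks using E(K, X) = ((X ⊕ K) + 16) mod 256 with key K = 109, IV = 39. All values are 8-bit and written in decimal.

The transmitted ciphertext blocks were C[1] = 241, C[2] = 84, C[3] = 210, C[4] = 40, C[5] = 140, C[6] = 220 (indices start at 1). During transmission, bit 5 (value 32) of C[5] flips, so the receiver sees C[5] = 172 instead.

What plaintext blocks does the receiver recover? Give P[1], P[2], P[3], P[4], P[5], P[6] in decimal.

CFB decryption: P_i = C_i ⊕ E(K, C_{i−1}), with C_{0} = IV.
Only C[5] changed, to 172. In CFB, a change in C_i flips the same bit in P_i and garbles P_{i+1}. Decrypting the received ciphertext:
P[1]: E(K, 39) = 90; 241 ⊕ 90 = 171.
P[2]: E(K, 241) = 172; 84 ⊕ 172 = 248.
P[3]: E(K, 84) = 73; 210 ⊕ 73 = 155.
P[4]: E(K, 210) = 207; 40 ⊕ 207 = 231.
P[5]: E(K, 40) = 85; 172 ⊕ 85 = 249.
P[6]: E(K, 172) = 209; 220 ⊕ 209 = 13.
Blocks that differ from the original plaintext: P[5], P[6].

P[1] = 171, P[2] = 248, P[3] = 155, P[4] = 231, P[5] = 249, P[6] = 13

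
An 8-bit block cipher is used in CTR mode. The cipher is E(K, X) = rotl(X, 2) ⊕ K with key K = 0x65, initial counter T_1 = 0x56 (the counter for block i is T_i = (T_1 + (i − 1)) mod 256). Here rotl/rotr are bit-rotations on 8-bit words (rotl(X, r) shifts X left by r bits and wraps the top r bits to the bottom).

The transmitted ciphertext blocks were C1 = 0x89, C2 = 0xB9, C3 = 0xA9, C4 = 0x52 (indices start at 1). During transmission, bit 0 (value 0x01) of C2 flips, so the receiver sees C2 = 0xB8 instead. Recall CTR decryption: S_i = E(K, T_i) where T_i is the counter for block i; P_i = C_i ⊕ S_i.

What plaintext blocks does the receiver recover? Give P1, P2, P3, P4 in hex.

Only C2 changed, to 0xB8. In CTR, a change in C_i flips the same bit in P_i only; the keystream is unaffected. Decrypting the received ciphertext:
P1: T = 0x56, S = E(K, T) = 0x3C; 0x89 ⊕ 0x3C = 0xB5.
P2: T = 0x57, S = E(K, T) = 0x38; 0xB8 ⊕ 0x38 = 0x80.
P3: T = 0x58, S = E(K, T) = 0x04; 0xA9 ⊕ 0x04 = 0xAD.
P4: T = 0x59, S = E(K, T) = 0x00; 0x52 ⊕ 0x00 = 0x52.
Blocks that differ from the original plaintext: P2.

P1 = 0xB5, P2 = 0x80, P3 = 0xAD, P4 = 0x52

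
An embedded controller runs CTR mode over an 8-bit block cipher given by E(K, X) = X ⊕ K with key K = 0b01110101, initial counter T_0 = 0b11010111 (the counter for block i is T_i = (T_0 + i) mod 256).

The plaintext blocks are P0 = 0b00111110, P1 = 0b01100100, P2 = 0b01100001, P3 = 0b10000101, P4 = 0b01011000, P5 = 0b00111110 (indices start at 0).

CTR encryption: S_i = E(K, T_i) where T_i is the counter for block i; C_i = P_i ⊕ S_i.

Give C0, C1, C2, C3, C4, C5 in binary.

C0: T = 0b11010111, S = E(K, T) = 0b10100010; 0b00111110 ⊕ 0b10100010 = 0b10011100.
C1: T = 0b11011000, S = E(K, T) = 0b10101101; 0b01100100 ⊕ 0b10101101 = 0b11001001.
C2: T = 0b11011001, S = E(K, T) = 0b10101100; 0b01100001 ⊕ 0b10101100 = 0b11001101.
C3: T = 0b11011010, S = E(K, T) = 0b10101111; 0b10000101 ⊕ 0b10101111 = 0b00101010.
C4: T = 0b11011011, S = E(K, T) = 0b10101110; 0b01011000 ⊕ 0b10101110 = 0b11110110.
C5: T = 0b11011100, S = E(K, T) = 0b10101001; 0b00111110 ⊕ 0b10101001 = 0b10010111.

C0 = 0b10011100, C1 = 0b11001001, C2 = 0b11001101, C3 = 0b00101010, C4 = 0b11110110, C5 = 0b10010111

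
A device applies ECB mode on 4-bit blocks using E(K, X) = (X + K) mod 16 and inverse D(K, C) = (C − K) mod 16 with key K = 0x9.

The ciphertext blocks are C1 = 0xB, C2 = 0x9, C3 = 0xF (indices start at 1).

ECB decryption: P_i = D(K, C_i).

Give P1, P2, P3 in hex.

P1: D(K, 0xB) = 0x2.
P2: D(K, 0x9) = 0x0.
P3: D(K, 0xF) = 0x6.

P1 = 0x2, P2 = 0x0, P3 = 0x6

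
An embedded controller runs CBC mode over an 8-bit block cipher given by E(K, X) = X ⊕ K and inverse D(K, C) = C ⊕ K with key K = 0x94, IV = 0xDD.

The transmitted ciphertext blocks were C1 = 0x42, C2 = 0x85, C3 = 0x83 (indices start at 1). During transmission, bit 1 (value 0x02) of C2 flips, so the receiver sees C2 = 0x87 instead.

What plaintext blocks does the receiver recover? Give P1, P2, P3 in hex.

CBC decryption: P_i = D(K, C_i) ⊕ C_{i−1}, with C_{0} = IV.
Only C2 changed, to 0x87. In CBC, a change in C_i garbles P_i and flips the same bit in P_{i+1}. Decrypting the received ciphertext:
P1: D(K, 0x42) = 0xD6; 0xD6 ⊕ 0xDD = 0x0B.
P2: D(K, 0x87) = 0x13; 0x13 ⊕ 0x42 = 0x51.
P3: D(K, 0x83) = 0x17; 0x17 ⊕ 0x87 = 0x90.
Blocks that differ from the original plaintext: P2, P3.

P1 = 0x0B, P2 = 0x51, P3 = 0x90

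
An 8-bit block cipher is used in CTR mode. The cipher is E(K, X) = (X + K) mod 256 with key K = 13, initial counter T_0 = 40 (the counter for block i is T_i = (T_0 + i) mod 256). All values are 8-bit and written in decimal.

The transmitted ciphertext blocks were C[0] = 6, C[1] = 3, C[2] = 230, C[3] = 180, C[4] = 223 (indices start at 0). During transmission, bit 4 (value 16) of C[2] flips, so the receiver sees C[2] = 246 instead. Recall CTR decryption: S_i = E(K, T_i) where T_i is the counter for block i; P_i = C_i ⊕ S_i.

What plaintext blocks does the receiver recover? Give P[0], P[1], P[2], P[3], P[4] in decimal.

P[0] = 51, P[1] = 53, P[2] = 193, P[3] = 140, P[4] = 230

Only C[2] changed, to 246. In CTR, a change in C_i flips the same bit in P_i only; the keystream is unaffected. Decrypting the received ciphertext:
P[0]: T = 40, S = E(K, T) = 53; 6 ⊕ 53 = 51.
P[1]: T = 41, S = E(K, T) = 54; 3 ⊕ 54 = 53.
P[2]: T = 42, S = E(K, T) = 55; 246 ⊕ 55 = 193.
P[3]: T = 43, S = E(K, T) = 56; 180 ⊕ 56 = 140.
P[4]: T = 44, S = E(K, T) = 57; 223 ⊕ 57 = 230.
Blocks that differ from the original plaintext: P[2].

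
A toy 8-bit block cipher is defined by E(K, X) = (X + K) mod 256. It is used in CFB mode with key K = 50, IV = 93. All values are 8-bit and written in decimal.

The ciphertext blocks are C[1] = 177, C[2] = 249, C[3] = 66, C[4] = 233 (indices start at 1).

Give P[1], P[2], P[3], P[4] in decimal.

CFB decryption: P_i = C_i ⊕ E(K, C_{i−1}), with C_{0} = IV.
P[1]: E(K, 93) = 143; 177 ⊕ 143 = 62.
P[2]: E(K, 177) = 227; 249 ⊕ 227 = 26.
P[3]: E(K, 249) = 43; 66 ⊕ 43 = 105.
P[4]: E(K, 66) = 116; 233 ⊕ 116 = 157.

P[1] = 62, P[2] = 26, P[3] = 105, P[4] = 157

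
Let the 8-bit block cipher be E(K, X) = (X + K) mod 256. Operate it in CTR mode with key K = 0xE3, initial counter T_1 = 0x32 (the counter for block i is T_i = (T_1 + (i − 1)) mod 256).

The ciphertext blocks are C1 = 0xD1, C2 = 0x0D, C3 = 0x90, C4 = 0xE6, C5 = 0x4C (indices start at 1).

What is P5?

CTR decryption: S_i = E(K, T_i) where T_i is the counter for block i; P_i = C_i ⊕ S_i.
P5: T = 0x36, S = E(K, T) = 0x19; 0x4C ⊕ 0x19 = 0x55.

P5 = 0x55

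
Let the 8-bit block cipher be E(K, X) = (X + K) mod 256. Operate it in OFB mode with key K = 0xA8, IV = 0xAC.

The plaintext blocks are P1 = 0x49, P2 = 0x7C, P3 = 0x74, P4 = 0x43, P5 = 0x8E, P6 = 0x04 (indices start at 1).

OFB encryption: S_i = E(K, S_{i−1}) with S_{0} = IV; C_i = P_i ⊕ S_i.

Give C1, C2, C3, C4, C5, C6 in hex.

C1: S = E(K, 0xAC) = 0x54; 0x49 ⊕ 0x54 = 0x1D.
C2: S = E(K, 0x54) = 0xFC; 0x7C ⊕ 0xFC = 0x80.
C3: S = E(K, 0xFC) = 0xA4; 0x74 ⊕ 0xA4 = 0xD0.
C4: S = E(K, 0xA4) = 0x4C; 0x43 ⊕ 0x4C = 0x0F.
C5: S = E(K, 0x4C) = 0xF4; 0x8E ⊕ 0xF4 = 0x7A.
C6: S = E(K, 0xF4) = 0x9C; 0x04 ⊕ 0x9C = 0x98.

C1 = 0x1D, C2 = 0x80, C3 = 0xD0, C4 = 0x0F, C5 = 0x7A, C6 = 0x98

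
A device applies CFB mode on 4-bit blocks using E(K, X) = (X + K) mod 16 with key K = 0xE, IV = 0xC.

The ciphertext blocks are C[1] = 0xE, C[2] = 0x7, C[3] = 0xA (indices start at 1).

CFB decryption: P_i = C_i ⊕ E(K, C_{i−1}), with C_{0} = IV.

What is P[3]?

P[3] = 0xF

P[3]: E(K, 0x7) = 0x5; 0xA ⊕ 0x5 = 0xF.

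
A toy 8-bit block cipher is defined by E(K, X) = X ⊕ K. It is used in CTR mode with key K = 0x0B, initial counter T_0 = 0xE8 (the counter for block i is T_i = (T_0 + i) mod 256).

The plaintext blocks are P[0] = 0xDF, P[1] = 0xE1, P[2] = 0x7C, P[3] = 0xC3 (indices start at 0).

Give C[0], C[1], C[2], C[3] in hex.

C[0] = 0x3C, C[1] = 0x03, C[2] = 0x9D, C[3] = 0x23

CTR encryption: S_i = E(K, T_i) where T_i is the counter for block i; C_i = P_i ⊕ S_i.
C[0]: T = 0xE8, S = E(K, T) = 0xE3; 0xDF ⊕ 0xE3 = 0x3C.
C[1]: T = 0xE9, S = E(K, T) = 0xE2; 0xE1 ⊕ 0xE2 = 0x03.
C[2]: T = 0xEA, S = E(K, T) = 0xE1; 0x7C ⊕ 0xE1 = 0x9D.
C[3]: T = 0xEB, S = E(K, T) = 0xE0; 0xC3 ⊕ 0xE0 = 0x23.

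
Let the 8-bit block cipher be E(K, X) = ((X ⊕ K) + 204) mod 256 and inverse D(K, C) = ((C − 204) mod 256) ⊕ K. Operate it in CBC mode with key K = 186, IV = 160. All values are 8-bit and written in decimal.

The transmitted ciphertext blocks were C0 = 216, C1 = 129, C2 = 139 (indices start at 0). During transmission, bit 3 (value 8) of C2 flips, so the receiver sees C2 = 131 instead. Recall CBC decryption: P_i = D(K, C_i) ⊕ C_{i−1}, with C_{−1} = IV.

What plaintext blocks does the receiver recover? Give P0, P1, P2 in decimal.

Only C2 changed, to 131. In CBC, a change in C_i garbles P_i and flips the same bit in P_{i+1}. Decrypting the received ciphertext:
P0: D(K, 216) = 182; 182 ⊕ 160 = 22.
P1: D(K, 129) = 15; 15 ⊕ 216 = 215.
P2: D(K, 131) = 13; 13 ⊕ 129 = 140.
Blocks that differ from the original plaintext: P2.

P0 = 22, P1 = 215, P2 = 140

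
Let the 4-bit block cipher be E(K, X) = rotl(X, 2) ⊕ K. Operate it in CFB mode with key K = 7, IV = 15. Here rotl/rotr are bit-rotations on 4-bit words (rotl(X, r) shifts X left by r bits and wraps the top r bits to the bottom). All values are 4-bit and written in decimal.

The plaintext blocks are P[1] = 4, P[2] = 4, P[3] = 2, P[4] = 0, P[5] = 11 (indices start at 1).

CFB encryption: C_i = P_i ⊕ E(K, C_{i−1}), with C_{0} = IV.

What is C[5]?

C[5] = 4

C[1]: E(K, 15) = 8; 4 ⊕ 8 = 12.
C[2]: E(K, 12) = 4; 4 ⊕ 4 = 0.
C[3]: E(K, 0) = 7; 2 ⊕ 7 = 5.
C[4]: E(K, 5) = 2; 0 ⊕ 2 = 2.
C[5]: E(K, 2) = 15; 11 ⊕ 15 = 4.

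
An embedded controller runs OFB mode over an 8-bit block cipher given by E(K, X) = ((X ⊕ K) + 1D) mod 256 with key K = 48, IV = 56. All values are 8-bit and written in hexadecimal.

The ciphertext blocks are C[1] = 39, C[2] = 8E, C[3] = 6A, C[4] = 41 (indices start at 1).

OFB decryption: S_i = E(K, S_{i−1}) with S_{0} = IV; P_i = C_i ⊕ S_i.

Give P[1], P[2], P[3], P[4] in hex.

P[1]: S = E(K, 56) = 3B; 39 ⊕ 3B = 02.
P[2]: S = E(K, 3B) = 90; 8E ⊕ 90 = 1E.
P[3]: S = E(K, 90) = F5; 6A ⊕ F5 = 9F.
P[4]: S = E(K, F5) = DA; 41 ⊕ DA = 9B.

P[1] = 02, P[2] = 1E, P[3] = 9F, P[4] = 9B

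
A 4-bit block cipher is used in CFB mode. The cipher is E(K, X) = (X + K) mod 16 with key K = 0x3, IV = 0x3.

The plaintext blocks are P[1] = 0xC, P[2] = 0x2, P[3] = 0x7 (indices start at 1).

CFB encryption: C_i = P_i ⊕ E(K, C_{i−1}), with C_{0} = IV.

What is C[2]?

C[2] = 0xF

C[1]: E(K, 0x3) = 0x6; 0xC ⊕ 0x6 = 0xA.
C[2]: E(K, 0xA) = 0xD; 0x2 ⊕ 0xD = 0xF.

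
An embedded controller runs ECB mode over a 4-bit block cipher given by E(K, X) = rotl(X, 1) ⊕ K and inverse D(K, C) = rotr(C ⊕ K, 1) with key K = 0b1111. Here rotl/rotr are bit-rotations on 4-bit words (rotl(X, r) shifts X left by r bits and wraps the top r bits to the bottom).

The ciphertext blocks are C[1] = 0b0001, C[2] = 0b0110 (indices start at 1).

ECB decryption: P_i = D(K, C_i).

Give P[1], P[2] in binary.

P[1]: D(K, 0b0001) = 0b0111.
P[2]: D(K, 0b0110) = 0b1100.

P[1] = 0b0111, P[2] = 0b1100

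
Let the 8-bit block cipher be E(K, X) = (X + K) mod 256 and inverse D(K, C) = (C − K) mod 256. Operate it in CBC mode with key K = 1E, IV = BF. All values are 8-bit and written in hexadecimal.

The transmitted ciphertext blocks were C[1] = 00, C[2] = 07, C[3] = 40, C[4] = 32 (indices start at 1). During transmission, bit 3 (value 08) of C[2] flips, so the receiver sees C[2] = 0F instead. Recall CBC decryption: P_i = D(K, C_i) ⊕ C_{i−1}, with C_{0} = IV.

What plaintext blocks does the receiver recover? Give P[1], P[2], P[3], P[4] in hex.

P[1] = 5D, P[2] = F1, P[3] = 2D, P[4] = 54

Only C[2] changed, to 0F. In CBC, a change in C_i garbles P_i and flips the same bit in P_{i+1}. Decrypting the received ciphertext:
P[1]: D(K, 00) = E2; E2 ⊕ BF = 5D.
P[2]: D(K, 0F) = F1; F1 ⊕ 00 = F1.
P[3]: D(K, 40) = 22; 22 ⊕ 0F = 2D.
P[4]: D(K, 32) = 14; 14 ⊕ 40 = 54.
Blocks that differ from the original plaintext: P[2], P[3].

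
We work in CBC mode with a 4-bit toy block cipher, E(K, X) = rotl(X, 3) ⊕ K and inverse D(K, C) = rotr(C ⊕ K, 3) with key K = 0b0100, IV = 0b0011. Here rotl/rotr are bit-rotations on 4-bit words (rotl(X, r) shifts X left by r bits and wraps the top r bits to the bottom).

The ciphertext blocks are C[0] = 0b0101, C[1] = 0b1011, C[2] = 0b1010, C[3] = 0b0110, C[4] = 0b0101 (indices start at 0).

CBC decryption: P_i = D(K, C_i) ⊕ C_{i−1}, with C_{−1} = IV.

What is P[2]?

P[2]: D(K, 0b1010) = 0b1101; 0b1101 ⊕ 0b1011 = 0b0110.

P[2] = 0b0110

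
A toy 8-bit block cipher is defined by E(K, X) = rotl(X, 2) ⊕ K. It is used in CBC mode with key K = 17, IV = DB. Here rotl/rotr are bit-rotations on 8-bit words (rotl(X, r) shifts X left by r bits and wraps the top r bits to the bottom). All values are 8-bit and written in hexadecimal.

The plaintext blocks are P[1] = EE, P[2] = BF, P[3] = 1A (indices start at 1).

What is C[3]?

C[3] = E4

CBC encryption: C_i = E(K, P_i ⊕ C_{i−1}), with C_{0} = IV.
C[1]: P[1] ⊕ DB = 35; E(K, 35) = C3.
C[2]: P[2] ⊕ C3 = 7C; E(K, 7C) = E6.
C[3]: P[3] ⊕ E6 = FC; E(K, FC) = E4.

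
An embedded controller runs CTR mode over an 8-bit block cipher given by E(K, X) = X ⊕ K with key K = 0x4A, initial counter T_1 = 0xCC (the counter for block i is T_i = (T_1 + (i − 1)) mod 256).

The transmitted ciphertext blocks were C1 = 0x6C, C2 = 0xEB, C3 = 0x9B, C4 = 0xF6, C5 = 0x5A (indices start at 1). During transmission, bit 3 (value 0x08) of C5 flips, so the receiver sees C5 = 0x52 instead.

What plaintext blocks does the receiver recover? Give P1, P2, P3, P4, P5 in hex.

P1 = 0xEA, P2 = 0x6C, P3 = 0x1F, P4 = 0x73, P5 = 0xC8

CTR decryption: S_i = E(K, T_i) where T_i is the counter for block i; P_i = C_i ⊕ S_i.
Only C5 changed, to 0x52. In CTR, a change in C_i flips the same bit in P_i only; the keystream is unaffected. Decrypting the received ciphertext:
P1: T = 0xCC, S = E(K, T) = 0x86; 0x6C ⊕ 0x86 = 0xEA.
P2: T = 0xCD, S = E(K, T) = 0x87; 0xEB ⊕ 0x87 = 0x6C.
P3: T = 0xCE, S = E(K, T) = 0x84; 0x9B ⊕ 0x84 = 0x1F.
P4: T = 0xCF, S = E(K, T) = 0x85; 0xF6 ⊕ 0x85 = 0x73.
P5: T = 0xD0, S = E(K, T) = 0x9A; 0x52 ⊕ 0x9A = 0xC8.
Blocks that differ from the original plaintext: P5.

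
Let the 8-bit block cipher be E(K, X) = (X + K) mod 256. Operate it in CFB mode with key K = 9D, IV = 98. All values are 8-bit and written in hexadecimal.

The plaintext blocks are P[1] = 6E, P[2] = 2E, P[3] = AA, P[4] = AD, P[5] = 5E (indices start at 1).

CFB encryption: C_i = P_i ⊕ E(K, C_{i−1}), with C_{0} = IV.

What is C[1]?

C[1] = 5B

C[1]: E(K, 98) = 35; 6E ⊕ 35 = 5B.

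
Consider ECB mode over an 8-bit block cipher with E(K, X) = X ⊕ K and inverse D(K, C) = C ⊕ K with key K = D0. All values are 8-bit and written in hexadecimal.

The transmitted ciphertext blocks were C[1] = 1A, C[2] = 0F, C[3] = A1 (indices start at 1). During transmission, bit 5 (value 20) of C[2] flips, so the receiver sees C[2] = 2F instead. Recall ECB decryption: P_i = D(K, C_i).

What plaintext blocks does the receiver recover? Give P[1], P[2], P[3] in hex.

P[1] = CA, P[2] = FF, P[3] = 71

Only C[2] changed, to 2F. In ECB, a change in C_i affects only P_i. Decrypting the received ciphertext:
P[1]: D(K, 1A) = CA.
P[2]: D(K, 2F) = FF.
P[3]: D(K, A1) = 71.
Blocks that differ from the original plaintext: P[2].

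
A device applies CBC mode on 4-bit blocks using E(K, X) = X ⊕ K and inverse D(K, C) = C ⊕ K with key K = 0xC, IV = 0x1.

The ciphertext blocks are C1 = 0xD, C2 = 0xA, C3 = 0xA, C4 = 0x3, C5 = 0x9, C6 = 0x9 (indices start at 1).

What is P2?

CBC decryption: P_i = D(K, C_i) ⊕ C_{i−1}, with C_{0} = IV.
P2: D(K, 0xA) = 0x6; 0x6 ⊕ 0xD = 0xB.

P2 = 0xB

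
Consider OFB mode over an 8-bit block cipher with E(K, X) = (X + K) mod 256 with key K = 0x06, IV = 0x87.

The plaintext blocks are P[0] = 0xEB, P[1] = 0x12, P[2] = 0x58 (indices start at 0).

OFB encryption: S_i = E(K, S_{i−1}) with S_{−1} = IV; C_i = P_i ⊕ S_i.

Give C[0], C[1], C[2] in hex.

C[0] = 0x66, C[1] = 0x81, C[2] = 0xC1

C[0]: S = E(K, 0x87) = 0x8D; 0xEB ⊕ 0x8D = 0x66.
C[1]: S = E(K, 0x8D) = 0x93; 0x12 ⊕ 0x93 = 0x81.
C[2]: S = E(K, 0x93) = 0x99; 0x58 ⊕ 0x99 = 0xC1.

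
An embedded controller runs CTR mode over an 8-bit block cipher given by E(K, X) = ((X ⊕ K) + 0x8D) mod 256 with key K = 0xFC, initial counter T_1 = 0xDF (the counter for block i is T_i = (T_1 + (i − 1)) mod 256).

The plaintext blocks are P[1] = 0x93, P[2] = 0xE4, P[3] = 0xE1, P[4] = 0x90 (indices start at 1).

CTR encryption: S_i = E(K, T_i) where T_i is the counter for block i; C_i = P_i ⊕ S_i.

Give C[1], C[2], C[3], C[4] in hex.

C[1] = 0x23, C[2] = 0x4D, C[3] = 0x4B, C[4] = 0x3B

C[1]: T = 0xDF, S = E(K, T) = 0xB0; 0x93 ⊕ 0xB0 = 0x23.
C[2]: T = 0xE0, S = E(K, T) = 0xA9; 0xE4 ⊕ 0xA9 = 0x4D.
C[3]: T = 0xE1, S = E(K, T) = 0xAA; 0xE1 ⊕ 0xAA = 0x4B.
C[4]: T = 0xE2, S = E(K, T) = 0xAB; 0x90 ⊕ 0xAB = 0x3B.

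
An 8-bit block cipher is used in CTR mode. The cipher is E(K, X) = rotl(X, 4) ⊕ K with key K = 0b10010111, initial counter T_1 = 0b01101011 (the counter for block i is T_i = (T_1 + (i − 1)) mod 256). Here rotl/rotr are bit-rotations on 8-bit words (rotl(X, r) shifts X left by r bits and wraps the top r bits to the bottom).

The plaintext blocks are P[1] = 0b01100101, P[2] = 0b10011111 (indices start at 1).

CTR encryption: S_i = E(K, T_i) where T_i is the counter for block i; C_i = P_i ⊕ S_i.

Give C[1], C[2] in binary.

C[1]: T = 0b01101011, S = E(K, T) = 0b00100001; 0b01100101 ⊕ 0b00100001 = 0b01000100.
C[2]: T = 0b01101100, S = E(K, T) = 0b01010001; 0b10011111 ⊕ 0b01010001 = 0b11001110.

C[1] = 0b01000100, C[2] = 0b11001110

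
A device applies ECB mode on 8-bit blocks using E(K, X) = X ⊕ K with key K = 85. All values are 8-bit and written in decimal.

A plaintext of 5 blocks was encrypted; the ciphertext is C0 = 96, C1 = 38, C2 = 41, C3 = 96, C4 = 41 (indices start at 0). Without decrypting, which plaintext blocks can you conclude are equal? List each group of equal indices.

ECB encrypts each block independently with the same key, so equal ciphertext blocks imply equal plaintext blocks.
C0 = C3 = 96, so P0 = P3.
C2 = C4 = 41, so P2 = P4.

P0 = P3; P2 = P4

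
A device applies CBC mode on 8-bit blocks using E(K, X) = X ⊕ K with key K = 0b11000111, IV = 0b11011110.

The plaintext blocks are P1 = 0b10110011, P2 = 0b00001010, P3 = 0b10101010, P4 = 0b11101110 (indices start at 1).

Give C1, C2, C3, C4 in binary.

CBC encryption: C_i = E(K, P_i ⊕ C_{i−1}), with C_{0} = IV.
C1: P1 ⊕ 0b11011110 = 0b01101101; E(K, 0b01101101) = 0b10101010.
C2: P2 ⊕ 0b10101010 = 0b10100000; E(K, 0b10100000) = 0b01100111.
C3: P3 ⊕ 0b01100111 = 0b11001101; E(K, 0b11001101) = 0b00001010.
C4: P4 ⊕ 0b00001010 = 0b11100100; E(K, 0b11100100) = 0b00100011.

C1 = 0b10101010, C2 = 0b01100111, C3 = 0b00001010, C4 = 0b00100011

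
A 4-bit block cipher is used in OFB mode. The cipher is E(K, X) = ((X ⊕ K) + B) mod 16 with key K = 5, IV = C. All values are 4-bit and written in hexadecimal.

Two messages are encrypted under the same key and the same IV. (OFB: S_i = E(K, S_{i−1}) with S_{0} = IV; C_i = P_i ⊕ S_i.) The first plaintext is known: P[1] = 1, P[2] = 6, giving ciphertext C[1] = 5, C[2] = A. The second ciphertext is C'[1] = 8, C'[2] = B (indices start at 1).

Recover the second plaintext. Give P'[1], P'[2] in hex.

In OFB with a reused IV, both messages share the same keystream S_i, so C_i ⊕ C'_i = P_i ⊕ P'_i and thus P'_i = P_i ⊕ C_i ⊕ C'_i.
P'[1]: 1 ⊕ 5 ⊕ 8 = C.
P'[2]: 6 ⊕ A ⊕ B = 7.

P'[1] = C, P'[2] = 7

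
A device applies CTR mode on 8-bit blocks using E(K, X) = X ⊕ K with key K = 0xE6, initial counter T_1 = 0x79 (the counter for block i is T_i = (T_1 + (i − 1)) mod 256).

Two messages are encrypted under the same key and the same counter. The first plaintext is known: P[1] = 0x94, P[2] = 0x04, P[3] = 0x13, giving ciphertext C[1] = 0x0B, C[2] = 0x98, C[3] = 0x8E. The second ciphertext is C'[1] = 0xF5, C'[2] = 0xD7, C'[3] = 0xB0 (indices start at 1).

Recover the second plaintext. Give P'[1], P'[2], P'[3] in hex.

P'[1] = 0x6A, P'[2] = 0x4B, P'[3] = 0x2D

In CTR with a reused counter, both messages share the same keystream S_i, so C_i ⊕ C'_i = P_i ⊕ P'_i and thus P'_i = P_i ⊕ C_i ⊕ C'_i.
P'[1]: 0x94 ⊕ 0x0B ⊕ 0xF5 = 0x6A.
P'[2]: 0x04 ⊕ 0x98 ⊕ 0xD7 = 0x4B.
P'[3]: 0x13 ⊕ 0x8E ⊕ 0xB0 = 0x2D.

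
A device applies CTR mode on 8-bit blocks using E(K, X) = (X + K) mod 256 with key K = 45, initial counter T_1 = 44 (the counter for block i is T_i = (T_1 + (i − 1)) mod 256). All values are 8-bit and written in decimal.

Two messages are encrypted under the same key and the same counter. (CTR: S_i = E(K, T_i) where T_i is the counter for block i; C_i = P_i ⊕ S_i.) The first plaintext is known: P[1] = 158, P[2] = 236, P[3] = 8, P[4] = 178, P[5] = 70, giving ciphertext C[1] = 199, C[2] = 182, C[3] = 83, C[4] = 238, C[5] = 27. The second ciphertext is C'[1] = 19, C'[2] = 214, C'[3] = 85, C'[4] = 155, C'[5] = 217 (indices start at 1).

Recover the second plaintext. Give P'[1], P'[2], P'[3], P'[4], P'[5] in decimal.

P'[1] = 74, P'[2] = 140, P'[3] = 14, P'[4] = 199, P'[5] = 132

In CTR with a reused counter, both messages share the same keystream S_i, so C_i ⊕ C'_i = P_i ⊕ P'_i and thus P'_i = P_i ⊕ C_i ⊕ C'_i.
P'[1]: 158 ⊕ 199 ⊕ 19 = 74.
P'[2]: 236 ⊕ 182 ⊕ 214 = 140.
P'[3]: 8 ⊕ 83 ⊕ 85 = 14.
P'[4]: 178 ⊕ 238 ⊕ 155 = 199.
P'[5]: 70 ⊕ 27 ⊕ 217 = 132.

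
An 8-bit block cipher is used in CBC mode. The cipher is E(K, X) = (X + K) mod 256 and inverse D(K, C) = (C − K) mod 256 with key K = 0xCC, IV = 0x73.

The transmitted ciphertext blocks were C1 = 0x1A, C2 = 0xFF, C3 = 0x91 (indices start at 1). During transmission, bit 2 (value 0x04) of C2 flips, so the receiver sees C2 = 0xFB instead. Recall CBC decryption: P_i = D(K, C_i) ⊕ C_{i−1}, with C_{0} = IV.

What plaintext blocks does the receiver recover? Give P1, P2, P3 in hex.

P1 = 0x3D, P2 = 0x35, P3 = 0x3E

Only C2 changed, to 0xFB. In CBC, a change in C_i garbles P_i and flips the same bit in P_{i+1}. Decrypting the received ciphertext:
P1: D(K, 0x1A) = 0x4E; 0x4E ⊕ 0x73 = 0x3D.
P2: D(K, 0xFB) = 0x2F; 0x2F ⊕ 0x1A = 0x35.
P3: D(K, 0x91) = 0xC5; 0xC5 ⊕ 0xFB = 0x3E.
Blocks that differ from the original plaintext: P2, P3.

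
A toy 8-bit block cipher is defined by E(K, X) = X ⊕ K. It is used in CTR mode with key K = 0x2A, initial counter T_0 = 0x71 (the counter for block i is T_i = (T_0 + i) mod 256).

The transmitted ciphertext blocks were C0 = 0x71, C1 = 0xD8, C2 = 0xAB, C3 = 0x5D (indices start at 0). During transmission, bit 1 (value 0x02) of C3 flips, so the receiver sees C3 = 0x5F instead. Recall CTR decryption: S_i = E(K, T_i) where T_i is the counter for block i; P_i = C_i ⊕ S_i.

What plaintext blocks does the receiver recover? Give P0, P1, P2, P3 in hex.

P0 = 0x2A, P1 = 0x80, P2 = 0xF2, P3 = 0x01

Only C3 changed, to 0x5F. In CTR, a change in C_i flips the same bit in P_i only; the keystream is unaffected. Decrypting the received ciphertext:
P0: T = 0x71, S = E(K, T) = 0x5B; 0x71 ⊕ 0x5B = 0x2A.
P1: T = 0x72, S = E(K, T) = 0x58; 0xD8 ⊕ 0x58 = 0x80.
P2: T = 0x73, S = E(K, T) = 0x59; 0xAB ⊕ 0x59 = 0xF2.
P3: T = 0x74, S = E(K, T) = 0x5E; 0x5F ⊕ 0x5E = 0x01.
Blocks that differ from the original plaintext: P3.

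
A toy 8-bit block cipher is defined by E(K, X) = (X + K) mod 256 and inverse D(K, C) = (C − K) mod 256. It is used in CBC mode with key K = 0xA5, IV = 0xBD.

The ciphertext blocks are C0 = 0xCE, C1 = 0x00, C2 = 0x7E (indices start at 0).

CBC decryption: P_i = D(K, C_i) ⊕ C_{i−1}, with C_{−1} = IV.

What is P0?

P0: D(K, 0xCE) = 0x29; 0x29 ⊕ 0xBD = 0x94.

P0 = 0x94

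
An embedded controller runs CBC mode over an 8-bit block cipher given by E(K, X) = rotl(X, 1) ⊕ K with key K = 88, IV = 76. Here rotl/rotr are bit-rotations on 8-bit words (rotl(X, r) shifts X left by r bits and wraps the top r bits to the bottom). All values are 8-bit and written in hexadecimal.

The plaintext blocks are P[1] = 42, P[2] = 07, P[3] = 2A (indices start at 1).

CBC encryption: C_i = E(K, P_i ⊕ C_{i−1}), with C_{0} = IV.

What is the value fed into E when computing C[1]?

C[1]: P[1] ⊕ 76 = 34; E(K, 34) = E0.
So the input to E for block [1] is 34.

34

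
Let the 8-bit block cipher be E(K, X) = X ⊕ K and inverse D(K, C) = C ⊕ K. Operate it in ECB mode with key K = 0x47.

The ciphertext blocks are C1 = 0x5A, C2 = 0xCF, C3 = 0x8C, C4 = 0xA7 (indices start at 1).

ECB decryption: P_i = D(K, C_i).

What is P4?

P4: D(K, 0xA7) = 0xE0.

P4 = 0xE0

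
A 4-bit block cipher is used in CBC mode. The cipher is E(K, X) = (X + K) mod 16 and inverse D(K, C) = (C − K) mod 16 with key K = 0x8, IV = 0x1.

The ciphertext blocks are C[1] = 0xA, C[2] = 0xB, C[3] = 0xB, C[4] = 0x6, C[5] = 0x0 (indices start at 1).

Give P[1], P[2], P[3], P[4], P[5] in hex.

P[1] = 0x3, P[2] = 0x9, P[3] = 0x8, P[4] = 0x5, P[5] = 0xE

CBC decryption: P_i = D(K, C_i) ⊕ C_{i−1}, with C_{0} = IV.
P[1]: D(K, 0xA) = 0x2; 0x2 ⊕ 0x1 = 0x3.
P[2]: D(K, 0xB) = 0x3; 0x3 ⊕ 0xA = 0x9.
P[3]: D(K, 0xB) = 0x3; 0x3 ⊕ 0xB = 0x8.
P[4]: D(K, 0x6) = 0xE; 0xE ⊕ 0xB = 0x5.
P[5]: D(K, 0x0) = 0x8; 0x8 ⊕ 0x6 = 0xE.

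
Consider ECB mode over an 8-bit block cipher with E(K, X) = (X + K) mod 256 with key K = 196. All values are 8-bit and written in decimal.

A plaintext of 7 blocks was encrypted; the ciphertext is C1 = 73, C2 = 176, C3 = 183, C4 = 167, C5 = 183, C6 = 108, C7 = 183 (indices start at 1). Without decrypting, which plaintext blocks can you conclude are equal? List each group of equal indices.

P3 = P5 = P7

ECB encrypts each block independently with the same key, so equal ciphertext blocks imply equal plaintext blocks.
C3 = C5 = C7 = 183, so P3 = P5 = P7.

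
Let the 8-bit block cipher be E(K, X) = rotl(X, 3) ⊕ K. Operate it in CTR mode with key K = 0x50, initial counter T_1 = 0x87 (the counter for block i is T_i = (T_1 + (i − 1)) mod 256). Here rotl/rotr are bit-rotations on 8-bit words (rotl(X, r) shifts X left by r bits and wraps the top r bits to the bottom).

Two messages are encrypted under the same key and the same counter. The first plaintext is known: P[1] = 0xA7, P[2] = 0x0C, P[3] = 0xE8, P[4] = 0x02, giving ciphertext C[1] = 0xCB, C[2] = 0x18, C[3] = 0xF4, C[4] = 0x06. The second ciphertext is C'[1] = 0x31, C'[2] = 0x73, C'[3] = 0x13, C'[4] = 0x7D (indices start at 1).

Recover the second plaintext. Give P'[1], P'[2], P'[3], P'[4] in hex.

P'[1] = 0x5D, P'[2] = 0x67, P'[3] = 0x0F, P'[4] = 0x79

In CTR with a reused counter, both messages share the same keystream S_i, so C_i ⊕ C'_i = P_i ⊕ P'_i and thus P'_i = P_i ⊕ C_i ⊕ C'_i.
P'[1]: 0xA7 ⊕ 0xCB ⊕ 0x31 = 0x5D.
P'[2]: 0x0C ⊕ 0x18 ⊕ 0x73 = 0x67.
P'[3]: 0xE8 ⊕ 0xF4 ⊕ 0x13 = 0x0F.
P'[4]: 0x02 ⊕ 0x06 ⊕ 0x7D = 0x79.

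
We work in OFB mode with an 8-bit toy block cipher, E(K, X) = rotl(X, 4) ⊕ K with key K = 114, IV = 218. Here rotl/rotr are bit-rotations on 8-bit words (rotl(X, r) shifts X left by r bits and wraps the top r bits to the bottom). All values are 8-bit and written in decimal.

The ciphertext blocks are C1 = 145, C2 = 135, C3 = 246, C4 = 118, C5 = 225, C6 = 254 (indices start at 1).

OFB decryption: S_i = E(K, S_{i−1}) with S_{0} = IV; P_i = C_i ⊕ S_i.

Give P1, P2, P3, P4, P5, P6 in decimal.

P1: S = E(K, 218) = 223; 145 ⊕ 223 = 78.
P2: S = E(K, 223) = 143; 135 ⊕ 143 = 8.
P3: S = E(K, 143) = 138; 246 ⊕ 138 = 124.
P4: S = E(K, 138) = 218; 118 ⊕ 218 = 172.
P5: S = E(K, 218) = 223; 225 ⊕ 223 = 62.
P6: S = E(K, 223) = 143; 254 ⊕ 143 = 113.

P1 = 78, P2 = 8, P3 = 124, P4 = 172, P5 = 62, P6 = 113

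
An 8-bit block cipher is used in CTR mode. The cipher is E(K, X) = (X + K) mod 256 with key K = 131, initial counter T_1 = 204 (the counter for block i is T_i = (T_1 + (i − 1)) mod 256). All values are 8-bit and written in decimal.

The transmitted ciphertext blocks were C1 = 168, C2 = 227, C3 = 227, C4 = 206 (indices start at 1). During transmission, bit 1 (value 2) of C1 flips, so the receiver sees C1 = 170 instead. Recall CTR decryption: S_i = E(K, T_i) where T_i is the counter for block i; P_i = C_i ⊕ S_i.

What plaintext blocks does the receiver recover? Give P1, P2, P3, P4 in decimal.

P1 = 229, P2 = 179, P3 = 178, P4 = 156

Only C1 changed, to 170. In CTR, a change in C_i flips the same bit in P_i only; the keystream is unaffected. Decrypting the received ciphertext:
P1: T = 204, S = E(K, T) = 79; 170 ⊕ 79 = 229.
P2: T = 205, S = E(K, T) = 80; 227 ⊕ 80 = 179.
P3: T = 206, S = E(K, T) = 81; 227 ⊕ 81 = 178.
P4: T = 207, S = E(K, T) = 82; 206 ⊕ 82 = 156.
Blocks that differ from the original plaintext: P1.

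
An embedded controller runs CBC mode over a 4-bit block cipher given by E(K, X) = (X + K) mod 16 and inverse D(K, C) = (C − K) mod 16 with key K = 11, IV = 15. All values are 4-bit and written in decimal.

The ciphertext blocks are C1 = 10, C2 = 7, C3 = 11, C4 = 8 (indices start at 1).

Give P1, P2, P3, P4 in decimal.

CBC decryption: P_i = D(K, C_i) ⊕ C_{i−1}, with C_{0} = IV.
P1: D(K, 10) = 15; 15 ⊕ 15 = 0.
P2: D(K, 7) = 12; 12 ⊕ 10 = 6.
P3: D(K, 11) = 0; 0 ⊕ 7 = 7.
P4: D(K, 8) = 13; 13 ⊕ 11 = 6.

P1 = 0, P2 = 6, P3 = 7, P4 = 6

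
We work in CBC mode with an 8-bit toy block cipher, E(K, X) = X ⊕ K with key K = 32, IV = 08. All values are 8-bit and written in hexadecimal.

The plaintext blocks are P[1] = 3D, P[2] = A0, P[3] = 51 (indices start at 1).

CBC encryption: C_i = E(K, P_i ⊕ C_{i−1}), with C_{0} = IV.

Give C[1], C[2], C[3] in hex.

C[1]: P[1] ⊕ 08 = 35; E(K, 35) = 07.
C[2]: P[2] ⊕ 07 = A7; E(K, A7) = 95.
C[3]: P[3] ⊕ 95 = C4; E(K, C4) = F6.

C[1] = 07, C[2] = 95, C[3] = F6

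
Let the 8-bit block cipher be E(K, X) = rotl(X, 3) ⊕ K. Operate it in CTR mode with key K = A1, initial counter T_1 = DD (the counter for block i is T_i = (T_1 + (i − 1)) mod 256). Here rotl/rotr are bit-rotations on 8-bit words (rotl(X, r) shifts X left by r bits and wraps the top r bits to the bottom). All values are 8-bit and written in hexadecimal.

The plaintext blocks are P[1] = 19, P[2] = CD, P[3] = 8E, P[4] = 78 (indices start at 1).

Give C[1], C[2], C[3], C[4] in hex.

C[1] = 56, C[2] = 9A, C[3] = D1, C[4] = DE

CTR encryption: S_i = E(K, T_i) where T_i is the counter for block i; C_i = P_i ⊕ S_i.
C[1]: T = DD, S = E(K, T) = 4F; 19 ⊕ 4F = 56.
C[2]: T = DE, S = E(K, T) = 57; CD ⊕ 57 = 9A.
C[3]: T = DF, S = E(K, T) = 5F; 8E ⊕ 5F = D1.
C[4]: T = E0, S = E(K, T) = A6; 78 ⊕ A6 = DE.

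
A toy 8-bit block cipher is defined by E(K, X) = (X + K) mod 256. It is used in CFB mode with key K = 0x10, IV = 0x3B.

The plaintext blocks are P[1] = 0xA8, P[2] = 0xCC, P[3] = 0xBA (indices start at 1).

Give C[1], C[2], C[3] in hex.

CFB encryption: C_i = P_i ⊕ E(K, C_{i−1}), with C_{0} = IV.
C[1]: E(K, 0x3B) = 0x4B; 0xA8 ⊕ 0x4B = 0xE3.
C[2]: E(K, 0xE3) = 0xF3; 0xCC ⊕ 0xF3 = 0x3F.
C[3]: E(K, 0x3F) = 0x4F; 0xBA ⊕ 0x4F = 0xF5.

C[1] = 0xE3, C[2] = 0x3F, C[3] = 0xF5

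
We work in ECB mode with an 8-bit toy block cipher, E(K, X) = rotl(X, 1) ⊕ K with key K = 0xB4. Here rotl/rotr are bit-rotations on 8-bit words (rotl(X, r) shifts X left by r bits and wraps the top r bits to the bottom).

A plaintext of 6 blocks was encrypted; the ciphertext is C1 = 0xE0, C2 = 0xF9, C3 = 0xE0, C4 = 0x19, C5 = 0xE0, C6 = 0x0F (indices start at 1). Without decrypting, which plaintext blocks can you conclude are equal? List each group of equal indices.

P1 = P3 = P5

ECB encrypts each block independently with the same key, so equal ciphertext blocks imply equal plaintext blocks.
C1 = C3 = C5 = 0xE0, so P1 = P3 = P5.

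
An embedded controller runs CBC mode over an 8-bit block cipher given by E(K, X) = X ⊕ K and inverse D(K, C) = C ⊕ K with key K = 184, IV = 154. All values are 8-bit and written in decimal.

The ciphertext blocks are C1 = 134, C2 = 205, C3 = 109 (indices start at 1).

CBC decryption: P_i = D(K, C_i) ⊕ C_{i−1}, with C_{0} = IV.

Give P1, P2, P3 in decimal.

P1 = 164, P2 = 243, P3 = 24

P1: D(K, 134) = 62; 62 ⊕ 154 = 164.
P2: D(K, 205) = 117; 117 ⊕ 134 = 243.
P3: D(K, 109) = 213; 213 ⊕ 205 = 24.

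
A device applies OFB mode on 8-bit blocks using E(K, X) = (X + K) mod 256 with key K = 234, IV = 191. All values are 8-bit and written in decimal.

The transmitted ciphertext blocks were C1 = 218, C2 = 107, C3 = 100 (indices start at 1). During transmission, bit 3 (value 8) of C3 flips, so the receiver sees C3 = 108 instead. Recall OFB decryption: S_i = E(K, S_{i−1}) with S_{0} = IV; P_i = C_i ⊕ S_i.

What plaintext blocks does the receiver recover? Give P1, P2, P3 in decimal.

P1 = 115, P2 = 248, P3 = 17

Only C3 changed, to 108. In OFB, a change in C_i flips the same bit in P_i only; the keystream is unaffected. Decrypting the received ciphertext:
P1: S = E(K, 191) = 169; 218 ⊕ 169 = 115.
P2: S = E(K, 169) = 147; 107 ⊕ 147 = 248.
P3: S = E(K, 147) = 125; 108 ⊕ 125 = 17.
Blocks that differ from the original plaintext: P3.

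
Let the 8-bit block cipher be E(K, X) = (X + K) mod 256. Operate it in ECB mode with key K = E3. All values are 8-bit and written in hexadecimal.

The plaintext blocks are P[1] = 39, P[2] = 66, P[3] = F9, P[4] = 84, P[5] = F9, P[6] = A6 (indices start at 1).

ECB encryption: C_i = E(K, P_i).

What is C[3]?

C[3]: E(K, F9) = DC.

C[3] = DC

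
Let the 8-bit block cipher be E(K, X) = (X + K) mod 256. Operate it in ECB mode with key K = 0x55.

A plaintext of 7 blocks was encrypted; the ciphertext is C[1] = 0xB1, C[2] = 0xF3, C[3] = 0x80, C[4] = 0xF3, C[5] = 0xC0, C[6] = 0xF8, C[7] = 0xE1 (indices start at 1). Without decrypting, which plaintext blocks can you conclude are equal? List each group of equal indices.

ECB encrypts each block independently with the same key, so equal ciphertext blocks imply equal plaintext blocks.
C[2] = C[4] = 0xF3, so P[2] = P[4].

P[2] = P[4]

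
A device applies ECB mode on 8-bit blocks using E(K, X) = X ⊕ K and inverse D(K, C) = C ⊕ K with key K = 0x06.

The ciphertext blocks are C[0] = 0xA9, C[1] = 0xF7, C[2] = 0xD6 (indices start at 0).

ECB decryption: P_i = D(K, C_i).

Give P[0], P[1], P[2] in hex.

P[0]: D(K, 0xA9) = 0xAF.
P[1]: D(K, 0xF7) = 0xF1.
P[2]: D(K, 0xD6) = 0xD0.

P[0] = 0xAF, P[1] = 0xF1, P[2] = 0xD0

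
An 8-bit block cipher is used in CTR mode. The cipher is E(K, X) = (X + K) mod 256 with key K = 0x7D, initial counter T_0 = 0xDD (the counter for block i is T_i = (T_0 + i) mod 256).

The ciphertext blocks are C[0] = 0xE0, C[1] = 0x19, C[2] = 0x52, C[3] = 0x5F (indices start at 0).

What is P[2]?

P[2] = 0x0E

CTR decryption: S_i = E(K, T_i) where T_i is the counter for block i; P_i = C_i ⊕ S_i.
P[2]: T = 0xDF, S = E(K, T) = 0x5C; 0x52 ⊕ 0x5C = 0x0E.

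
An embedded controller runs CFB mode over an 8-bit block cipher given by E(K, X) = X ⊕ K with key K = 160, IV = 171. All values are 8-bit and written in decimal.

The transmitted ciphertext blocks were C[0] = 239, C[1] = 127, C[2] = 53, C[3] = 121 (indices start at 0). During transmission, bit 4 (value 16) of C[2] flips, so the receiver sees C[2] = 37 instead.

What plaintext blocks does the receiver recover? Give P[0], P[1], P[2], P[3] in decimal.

CFB decryption: P_i = C_i ⊕ E(K, C_{i−1}), with C_{−1} = IV.
Only C[2] changed, to 37. In CFB, a change in C_i flips the same bit in P_i and garbles P_{i+1}. Decrypting the received ciphertext:
P[0]: E(K, 171) = 11; 239 ⊕ 11 = 228.
P[1]: E(K, 239) = 79; 127 ⊕ 79 = 48.
P[2]: E(K, 127) = 223; 37 ⊕ 223 = 250.
P[3]: E(K, 37) = 133; 121 ⊕ 133 = 252.
Blocks that differ from the original plaintext: P[2], P[3].

P[0] = 228, P[1] = 48, P[2] = 250, P[3] = 252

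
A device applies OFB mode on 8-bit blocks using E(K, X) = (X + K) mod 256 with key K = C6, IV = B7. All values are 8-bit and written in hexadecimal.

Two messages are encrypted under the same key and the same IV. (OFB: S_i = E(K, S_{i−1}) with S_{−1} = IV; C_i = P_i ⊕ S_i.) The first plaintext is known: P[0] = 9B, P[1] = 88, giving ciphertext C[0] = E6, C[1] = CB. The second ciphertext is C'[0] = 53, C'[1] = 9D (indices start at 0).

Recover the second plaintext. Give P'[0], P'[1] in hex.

In OFB with a reused IV, both messages share the same keystream S_i, so C_i ⊕ C'_i = P_i ⊕ P'_i and thus P'_i = P_i ⊕ C_i ⊕ C'_i.
P'[0]: 9B ⊕ E6 ⊕ 53 = 2E.
P'[1]: 88 ⊕ CB ⊕ 9D = DE.

P'[0] = 2E, P'[1] = DE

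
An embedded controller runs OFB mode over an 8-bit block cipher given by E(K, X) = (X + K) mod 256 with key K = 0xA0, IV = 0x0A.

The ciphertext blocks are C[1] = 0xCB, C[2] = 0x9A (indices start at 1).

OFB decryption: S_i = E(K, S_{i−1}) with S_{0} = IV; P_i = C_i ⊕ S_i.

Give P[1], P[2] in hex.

P[1]: S = E(K, 0x0A) = 0xAA; 0xCB ⊕ 0xAA = 0x61.
P[2]: S = E(K, 0xAA) = 0x4A; 0x9A ⊕ 0x4A = 0xD0.

P[1] = 0x61, P[2] = 0xD0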